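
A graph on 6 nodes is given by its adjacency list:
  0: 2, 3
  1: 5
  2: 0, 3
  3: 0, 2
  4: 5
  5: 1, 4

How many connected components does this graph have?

2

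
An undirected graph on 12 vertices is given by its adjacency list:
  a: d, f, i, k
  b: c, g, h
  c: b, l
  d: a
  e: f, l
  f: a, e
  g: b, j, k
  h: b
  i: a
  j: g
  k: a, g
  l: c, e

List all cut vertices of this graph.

a, b, g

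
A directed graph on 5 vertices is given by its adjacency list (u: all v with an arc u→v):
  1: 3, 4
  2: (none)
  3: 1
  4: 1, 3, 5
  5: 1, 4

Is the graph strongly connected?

No

There is no directed path from 1 to 2, so the graph is not strongly connected.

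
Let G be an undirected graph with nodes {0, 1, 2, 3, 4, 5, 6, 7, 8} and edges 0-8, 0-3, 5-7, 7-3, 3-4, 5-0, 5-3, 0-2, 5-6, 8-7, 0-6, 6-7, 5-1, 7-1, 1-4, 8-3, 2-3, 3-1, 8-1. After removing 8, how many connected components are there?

1

With 8 gone, the remaining components are: {0, 1, 2, 3, 4, 5, 6, 7}.
That is 1 component.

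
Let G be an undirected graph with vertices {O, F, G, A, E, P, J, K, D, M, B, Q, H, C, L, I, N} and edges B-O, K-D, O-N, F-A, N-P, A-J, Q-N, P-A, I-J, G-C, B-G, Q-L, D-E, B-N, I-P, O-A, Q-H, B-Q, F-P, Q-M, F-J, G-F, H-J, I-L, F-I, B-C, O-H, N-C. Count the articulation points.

Removing D increases the component count from 2 to 3, so D is a cut vertex.
Removing Q increases the component count from 2 to 3, so Q is a cut vertex.
By contrast removing H leaves 2 components; it is not a cut vertex. No other vertex is a cut vertex either.

2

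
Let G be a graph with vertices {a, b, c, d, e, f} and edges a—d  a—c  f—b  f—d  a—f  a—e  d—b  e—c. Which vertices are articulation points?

Removing a increases the component count from 1 to 2, so a is a cut vertex.
By contrast removing d leaves 1 component; it is not a cut vertex. No other vertex is a cut vertex either.

a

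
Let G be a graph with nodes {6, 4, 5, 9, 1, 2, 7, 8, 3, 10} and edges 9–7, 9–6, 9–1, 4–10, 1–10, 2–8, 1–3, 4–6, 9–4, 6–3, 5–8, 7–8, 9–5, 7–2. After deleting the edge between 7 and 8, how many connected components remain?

1

7 and 8 are still connected via 7-2-8, so the component count stays at 1.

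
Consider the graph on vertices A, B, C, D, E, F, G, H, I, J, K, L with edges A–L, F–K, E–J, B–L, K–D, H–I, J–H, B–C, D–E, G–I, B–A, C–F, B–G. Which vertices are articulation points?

Removing B increases the component count from 1 to 2, so B is a cut vertex.
By contrast removing J leaves 1 component; it is not a cut vertex. No other vertex is a cut vertex either.

B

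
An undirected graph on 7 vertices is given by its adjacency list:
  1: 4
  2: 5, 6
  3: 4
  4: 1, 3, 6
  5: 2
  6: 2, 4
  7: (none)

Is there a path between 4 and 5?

From 4 we can reach 1, 2, 3, 4, 5, 6, which includes 5.

Yes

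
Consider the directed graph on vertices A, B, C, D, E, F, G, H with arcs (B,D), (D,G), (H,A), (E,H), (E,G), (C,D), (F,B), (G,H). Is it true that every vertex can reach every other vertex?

No

There is no directed path from H to C, so the graph is not strongly connected.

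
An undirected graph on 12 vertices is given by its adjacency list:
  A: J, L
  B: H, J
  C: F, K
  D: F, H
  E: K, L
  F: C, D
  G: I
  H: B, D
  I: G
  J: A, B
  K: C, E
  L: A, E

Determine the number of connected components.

Starting from G we can reach G, I. That is one component of size 2.
Starting from A we can reach A, B, C, D, E, F, H, J, K, L. That is one component of size 10.
Total: 2 components.

2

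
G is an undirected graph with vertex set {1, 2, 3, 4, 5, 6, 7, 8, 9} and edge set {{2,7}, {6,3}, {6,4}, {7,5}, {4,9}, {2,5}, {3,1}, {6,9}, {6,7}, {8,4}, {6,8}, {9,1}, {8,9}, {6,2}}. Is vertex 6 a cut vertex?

Deleting 6 raises the number of components from 1 to 2, so 6 is a cut vertex.

Yes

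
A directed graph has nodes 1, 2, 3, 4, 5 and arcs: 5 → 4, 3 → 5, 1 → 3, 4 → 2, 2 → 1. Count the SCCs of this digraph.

1

{1, 2, 3, 4, 5} are all mutually reachable — one SCC of size 5.
That gives 1 strongly connected component.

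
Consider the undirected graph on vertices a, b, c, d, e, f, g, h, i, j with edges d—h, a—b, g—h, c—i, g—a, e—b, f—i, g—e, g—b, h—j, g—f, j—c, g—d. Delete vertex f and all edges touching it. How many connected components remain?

With f gone, the remaining components are: {a, b, c, d, e, g, h, i, j}.
That is 1 component.

1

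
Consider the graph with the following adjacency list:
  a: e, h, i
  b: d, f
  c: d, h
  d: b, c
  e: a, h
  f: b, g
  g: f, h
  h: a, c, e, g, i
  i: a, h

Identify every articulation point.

h

Removing h increases the component count from 1 to 2, so h is a cut vertex.
By contrast removing d leaves 1 component; it is not a cut vertex. No other vertex is a cut vertex either.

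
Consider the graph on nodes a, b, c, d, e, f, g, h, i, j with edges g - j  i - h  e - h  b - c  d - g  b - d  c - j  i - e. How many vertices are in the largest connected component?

5

a is isolated — a component by itself.
f is isolated — a component by itself.
Starting from e we can reach e, h, i. That is one component of size 3.
Starting from b we can reach b, c, d, g, j. That is one component of size 5.
The largest has 5 vertices.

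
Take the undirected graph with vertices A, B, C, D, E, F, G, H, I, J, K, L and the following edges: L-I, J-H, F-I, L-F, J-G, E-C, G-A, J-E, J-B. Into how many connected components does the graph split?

4

D is isolated — a component by itself.
K is isolated — a component by itself.
Starting from F we can reach F, I, L. That is one component of size 3.
Starting from A we can reach A, B, C, E, G, H, J. That is one component of size 7.
Total: 4 components.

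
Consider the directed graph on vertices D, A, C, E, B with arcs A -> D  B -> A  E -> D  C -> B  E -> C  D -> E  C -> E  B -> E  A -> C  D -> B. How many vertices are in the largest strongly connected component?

5

{A, B, C, D, E} are all mutually reachable — one SCC of size 5.
The largest has 5 vertices.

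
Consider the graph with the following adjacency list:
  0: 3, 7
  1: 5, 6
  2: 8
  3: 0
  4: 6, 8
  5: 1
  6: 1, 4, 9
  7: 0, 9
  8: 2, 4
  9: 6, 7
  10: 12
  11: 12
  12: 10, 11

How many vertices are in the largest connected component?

10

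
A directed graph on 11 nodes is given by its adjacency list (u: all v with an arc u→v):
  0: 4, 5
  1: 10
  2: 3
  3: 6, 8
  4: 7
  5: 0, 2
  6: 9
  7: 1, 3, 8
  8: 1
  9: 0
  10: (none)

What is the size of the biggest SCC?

8

{0, 2, 3, 4, 5, 6, 7, 9} are all mutually reachable — one SCC of size 8.
{8} is an SCC by itself.
{1} is an SCC by itself.
{10} is an SCC by itself.
The largest has 8 vertices.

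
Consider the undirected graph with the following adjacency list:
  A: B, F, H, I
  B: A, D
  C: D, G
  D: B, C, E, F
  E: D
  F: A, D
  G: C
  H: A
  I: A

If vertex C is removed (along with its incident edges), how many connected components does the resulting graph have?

2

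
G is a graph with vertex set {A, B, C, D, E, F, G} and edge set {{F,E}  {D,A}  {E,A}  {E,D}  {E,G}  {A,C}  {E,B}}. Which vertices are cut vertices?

Removing A increases the component count from 1 to 2, so A is a cut vertex.
Removing E increases the component count from 1 to 4, so E is a cut vertex.
By contrast removing D leaves 1 component; it is not a cut vertex. No other vertex is a cut vertex either.

A, E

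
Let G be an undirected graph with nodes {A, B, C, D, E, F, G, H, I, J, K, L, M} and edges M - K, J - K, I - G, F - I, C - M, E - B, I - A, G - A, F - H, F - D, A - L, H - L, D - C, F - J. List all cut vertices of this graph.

Removing F increases the component count from 2 to 3, so F is a cut vertex.
By contrast removing E leaves 2 components; it is not a cut vertex. No other vertex is a cut vertex either.

F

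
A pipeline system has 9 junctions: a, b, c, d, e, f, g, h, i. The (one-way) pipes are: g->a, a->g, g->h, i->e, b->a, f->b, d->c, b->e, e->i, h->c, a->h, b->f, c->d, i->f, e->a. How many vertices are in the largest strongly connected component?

{b, e, f, i} are all mutually reachable — one SCC of size 4.
{c, d} are all mutually reachable — one SCC of size 2.
{a, g} are all mutually reachable — one SCC of size 2.
{h} is an SCC by itself.
The largest has 4 vertices.

4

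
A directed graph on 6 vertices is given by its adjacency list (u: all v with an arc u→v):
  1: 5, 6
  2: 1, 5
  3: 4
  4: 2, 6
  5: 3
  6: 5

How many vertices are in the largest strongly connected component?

{1, 2, 3, 4, 5, 6} are all mutually reachable — one SCC of size 6.
The largest has 6 vertices.

6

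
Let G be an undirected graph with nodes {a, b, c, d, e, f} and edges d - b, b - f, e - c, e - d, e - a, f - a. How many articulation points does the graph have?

Removing e increases the component count from 1 to 2, so e is a cut vertex.
By contrast removing c leaves 1 component; it is not a cut vertex. No other vertex is a cut vertex either.

1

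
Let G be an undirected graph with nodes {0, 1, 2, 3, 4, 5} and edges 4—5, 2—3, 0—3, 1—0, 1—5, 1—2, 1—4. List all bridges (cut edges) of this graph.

none

The edges on the cycle 1-4-5-1 are not bridges since each lies on that cycle.
Every edge lies on some cycle, so there are no bridges.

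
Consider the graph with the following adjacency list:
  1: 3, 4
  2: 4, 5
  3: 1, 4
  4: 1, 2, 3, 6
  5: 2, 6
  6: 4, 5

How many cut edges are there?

0

The edges on the cycle 4-1-3-4 are not bridges since each lies on that cycle.
Every edge lies on some cycle, so there are no bridges.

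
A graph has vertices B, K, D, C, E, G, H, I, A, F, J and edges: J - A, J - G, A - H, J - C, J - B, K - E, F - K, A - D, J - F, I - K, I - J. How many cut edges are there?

7

The edges on the cycle I-J-F-K-I are not bridges since each lies on that cycle.
But removing J - B disconnects J from B; removing J - G disconnects J from G; removing E - K disconnects E from K; removing J - A disconnects J from A — these are bridges.
In total 7 edges are bridges.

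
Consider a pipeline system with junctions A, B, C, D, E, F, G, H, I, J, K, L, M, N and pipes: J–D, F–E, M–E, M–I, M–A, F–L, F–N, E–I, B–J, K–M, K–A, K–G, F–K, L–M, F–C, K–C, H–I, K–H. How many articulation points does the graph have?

3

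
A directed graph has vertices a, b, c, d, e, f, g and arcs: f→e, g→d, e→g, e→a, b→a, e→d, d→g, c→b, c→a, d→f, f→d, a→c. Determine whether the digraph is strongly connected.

There is no directed path from b to g, so the graph is not strongly connected.

No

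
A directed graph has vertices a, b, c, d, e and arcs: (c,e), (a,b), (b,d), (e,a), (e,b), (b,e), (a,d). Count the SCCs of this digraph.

{a, b, e} are all mutually reachable — one SCC of size 3.
{d} is an SCC by itself.
{c} is an SCC by itself.
That gives 3 strongly connected components.

3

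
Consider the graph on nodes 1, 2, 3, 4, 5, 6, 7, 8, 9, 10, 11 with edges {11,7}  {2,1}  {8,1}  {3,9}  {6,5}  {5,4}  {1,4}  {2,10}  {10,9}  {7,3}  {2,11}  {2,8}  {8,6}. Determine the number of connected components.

Starting from 1 we can reach 1, 2, 3, 4, 5, 6, 7, 8, 9, 10, 11. That is one component of size 11.
Total: 1 component.

1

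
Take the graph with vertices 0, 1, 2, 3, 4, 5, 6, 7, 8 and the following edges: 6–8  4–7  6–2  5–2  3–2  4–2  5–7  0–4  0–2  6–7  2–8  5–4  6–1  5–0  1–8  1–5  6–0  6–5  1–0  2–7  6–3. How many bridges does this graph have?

The edges on the cycle 6-1-5-6 are not bridges since each lies on that cycle.
Every edge lies on some cycle, so there are no bridges.

0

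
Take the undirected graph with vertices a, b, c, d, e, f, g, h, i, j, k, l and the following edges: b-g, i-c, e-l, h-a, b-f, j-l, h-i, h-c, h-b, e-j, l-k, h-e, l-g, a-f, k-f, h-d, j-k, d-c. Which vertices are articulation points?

h

Removing h increases the component count from 1 to 2, so h is a cut vertex.
By contrast removing d leaves 1 component; it is not a cut vertex. No other vertex is a cut vertex either.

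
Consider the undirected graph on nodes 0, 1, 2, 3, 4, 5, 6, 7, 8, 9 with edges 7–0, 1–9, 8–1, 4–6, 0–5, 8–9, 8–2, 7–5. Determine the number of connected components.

4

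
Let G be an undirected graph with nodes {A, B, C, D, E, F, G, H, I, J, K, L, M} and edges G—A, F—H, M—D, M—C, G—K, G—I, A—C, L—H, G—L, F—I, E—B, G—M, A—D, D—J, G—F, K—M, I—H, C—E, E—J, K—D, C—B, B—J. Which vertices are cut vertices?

G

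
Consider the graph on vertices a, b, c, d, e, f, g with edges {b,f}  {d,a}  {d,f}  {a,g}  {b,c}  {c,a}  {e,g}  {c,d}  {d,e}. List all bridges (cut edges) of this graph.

The edges on the cycle c-d-e-g-a-c are not bridges since each lies on that cycle.
Every edge lies on some cycle, so there are no bridges.

none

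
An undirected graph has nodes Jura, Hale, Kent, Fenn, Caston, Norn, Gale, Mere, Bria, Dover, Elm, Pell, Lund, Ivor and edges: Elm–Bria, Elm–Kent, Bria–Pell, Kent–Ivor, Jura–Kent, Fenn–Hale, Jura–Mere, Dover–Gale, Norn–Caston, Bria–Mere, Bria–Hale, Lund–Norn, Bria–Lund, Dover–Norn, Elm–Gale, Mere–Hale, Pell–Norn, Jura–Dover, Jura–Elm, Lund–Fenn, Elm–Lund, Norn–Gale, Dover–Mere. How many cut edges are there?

2

The edges on the cycle Jura-Elm-Bria-Lund-Fenn-Hale-Mere-Jura are not bridges since each lies on that cycle.
But removing Kent–Ivor disconnects Kent from Ivor; removing Norn–Caston disconnects Norn from Caston — these are bridges.
That makes 2 bridges.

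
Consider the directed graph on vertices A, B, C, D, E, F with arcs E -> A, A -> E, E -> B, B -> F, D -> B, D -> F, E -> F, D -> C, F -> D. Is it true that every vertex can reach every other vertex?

No

There is no directed path from C to F, so the graph is not strongly connected.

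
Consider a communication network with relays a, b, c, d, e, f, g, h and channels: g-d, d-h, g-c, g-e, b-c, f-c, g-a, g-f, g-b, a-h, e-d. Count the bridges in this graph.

The edges on the cycle g-b-c-g are not bridges since each lies on that cycle.
Every edge lies on some cycle, so there are no bridges.

0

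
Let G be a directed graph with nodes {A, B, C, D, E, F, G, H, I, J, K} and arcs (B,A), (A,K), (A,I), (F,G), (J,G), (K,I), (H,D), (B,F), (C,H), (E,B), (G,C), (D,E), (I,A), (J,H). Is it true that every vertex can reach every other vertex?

No

There is no directed path from A to C, so the graph is not strongly connected.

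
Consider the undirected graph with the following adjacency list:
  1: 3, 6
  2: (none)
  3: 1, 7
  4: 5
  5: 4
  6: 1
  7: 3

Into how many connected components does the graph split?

3

2 is isolated — a component by itself.
Starting from 4 we can reach 4, 5. That is one component of size 2.
Starting from 1 we can reach 1, 3, 6, 7. That is one component of size 4.
Total: 3 components.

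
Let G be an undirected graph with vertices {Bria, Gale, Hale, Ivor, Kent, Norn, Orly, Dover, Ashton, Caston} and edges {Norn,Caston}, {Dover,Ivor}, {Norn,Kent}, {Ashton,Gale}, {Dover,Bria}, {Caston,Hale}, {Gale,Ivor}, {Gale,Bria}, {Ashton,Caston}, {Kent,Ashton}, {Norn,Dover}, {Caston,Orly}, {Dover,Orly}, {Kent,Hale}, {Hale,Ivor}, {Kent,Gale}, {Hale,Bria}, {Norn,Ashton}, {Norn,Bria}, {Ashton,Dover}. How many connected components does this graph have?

Starting from Bria we can reach Bria, Gale, Hale, Ivor, Kent, Norn, Orly, Dover, Ashton, Caston. That is one component of size 10.
Total: 1 component.

1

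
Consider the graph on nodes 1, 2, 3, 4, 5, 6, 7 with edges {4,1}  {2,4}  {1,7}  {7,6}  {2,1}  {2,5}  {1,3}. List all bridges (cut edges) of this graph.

1-3, 1-7, 2-5, 6-7

The edges on the cycle 2-4-1-2 are not bridges since each lies on that cycle.
But removing 7–6 disconnects 7 from 6; removing 1–3 disconnects 1 from 3; removing 1–7 disconnects 1 from 7; removing 2–5 disconnects 2 from 5 — these are bridges.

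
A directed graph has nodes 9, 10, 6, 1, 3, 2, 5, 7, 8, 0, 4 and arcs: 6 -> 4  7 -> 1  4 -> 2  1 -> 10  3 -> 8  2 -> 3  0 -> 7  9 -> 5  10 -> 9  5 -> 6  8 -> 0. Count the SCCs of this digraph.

{0, 1, 2, 3, 4, 5, 6, 7, 8, 9, 10} are all mutually reachable — one SCC of size 11.
That gives 1 strongly connected component.

1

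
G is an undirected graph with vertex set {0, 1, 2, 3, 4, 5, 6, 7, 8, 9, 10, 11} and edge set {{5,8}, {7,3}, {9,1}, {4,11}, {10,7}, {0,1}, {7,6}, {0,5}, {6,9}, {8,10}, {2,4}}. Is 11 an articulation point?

No

Deleting 11 leaves 2 components (was 2), so 11 is not a cut vertex.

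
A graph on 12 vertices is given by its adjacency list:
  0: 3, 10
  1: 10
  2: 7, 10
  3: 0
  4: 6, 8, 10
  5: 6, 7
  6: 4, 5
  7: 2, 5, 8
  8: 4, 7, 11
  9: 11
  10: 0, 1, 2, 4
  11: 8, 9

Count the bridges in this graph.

5

The edges on the cycle 5-7-8-4-6-5 are not bridges since each lies on that cycle.
But removing 0-3 disconnects 0 from 3; removing 11-8 disconnects 11 from 8; removing 11-9 disconnects 11 from 9; removing 0-10 disconnects 0 from 10 — these are bridges.
In total 5 edges are bridges.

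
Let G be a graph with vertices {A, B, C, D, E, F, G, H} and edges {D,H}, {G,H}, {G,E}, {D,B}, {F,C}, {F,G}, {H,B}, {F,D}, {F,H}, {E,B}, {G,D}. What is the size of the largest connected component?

7

A is isolated — a component by itself.
Starting from B we can reach B, C, D, E, F, G, H. That is one component of size 7.
The largest has 7 vertices.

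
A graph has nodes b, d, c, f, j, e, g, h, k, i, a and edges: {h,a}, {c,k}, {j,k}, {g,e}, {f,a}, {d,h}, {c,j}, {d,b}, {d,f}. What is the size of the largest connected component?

5

i is isolated — a component by itself.
Starting from e we can reach e, g. That is one component of size 2.
Starting from c we can reach c, j, k. That is one component of size 3.
Starting from a we can reach a, b, d, f, h. That is one component of size 5.
The largest has 5 vertices.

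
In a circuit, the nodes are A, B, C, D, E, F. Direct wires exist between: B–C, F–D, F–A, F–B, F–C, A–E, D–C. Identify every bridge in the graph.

The edges on the cycle F-B-C-F are not bridges since each lies on that cycle.
But removing A–E disconnects A from E; removing F–A disconnects F from A — these are bridges.

A-E, A-F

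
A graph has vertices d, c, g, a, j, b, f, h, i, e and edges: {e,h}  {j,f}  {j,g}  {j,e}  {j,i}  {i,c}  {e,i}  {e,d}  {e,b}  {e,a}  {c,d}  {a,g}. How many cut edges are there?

The edges on the cycle e-i-c-d-e are not bridges since each lies on that cycle.
But removing e-b disconnects e from b; removing f-j disconnects f from j; removing e-h disconnects e from h — these are bridges.
That makes 3 bridges.

3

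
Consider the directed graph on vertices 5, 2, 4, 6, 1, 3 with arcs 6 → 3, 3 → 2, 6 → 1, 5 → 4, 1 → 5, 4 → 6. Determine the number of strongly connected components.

{1, 4, 5, 6} are all mutually reachable — one SCC of size 4.
{3} is an SCC by itself.
{2} is an SCC by itself.
That gives 3 strongly connected components.

3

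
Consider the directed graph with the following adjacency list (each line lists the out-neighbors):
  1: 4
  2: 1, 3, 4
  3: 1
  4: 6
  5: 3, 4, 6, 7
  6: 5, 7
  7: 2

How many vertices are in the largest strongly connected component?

7

{1, 2, 3, 4, 5, 6, 7} are all mutually reachable — one SCC of size 7.
The largest has 7 vertices.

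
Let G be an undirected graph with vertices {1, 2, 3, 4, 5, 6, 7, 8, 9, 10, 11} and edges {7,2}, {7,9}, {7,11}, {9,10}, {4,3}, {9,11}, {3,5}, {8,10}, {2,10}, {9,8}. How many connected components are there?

4

1 is isolated — a component by itself.
6 is isolated — a component by itself.
Starting from 3 we can reach 3, 4, 5. That is one component of size 3.
Starting from 2 we can reach 2, 7, 8, 9, 10, 11. That is one component of size 6.
Total: 4 components.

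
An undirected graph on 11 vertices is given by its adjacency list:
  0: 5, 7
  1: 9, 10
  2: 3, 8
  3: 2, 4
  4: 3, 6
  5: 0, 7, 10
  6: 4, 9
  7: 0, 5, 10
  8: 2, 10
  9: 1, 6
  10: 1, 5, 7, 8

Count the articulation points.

1

Removing 10 increases the component count from 1 to 2, so 10 is a cut vertex.
By contrast removing 0 leaves 1 component; it is not a cut vertex. No other vertex is a cut vertex either.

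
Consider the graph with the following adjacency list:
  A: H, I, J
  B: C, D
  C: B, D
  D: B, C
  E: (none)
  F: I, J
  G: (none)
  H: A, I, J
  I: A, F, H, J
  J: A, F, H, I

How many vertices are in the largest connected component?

5

G is isolated — a component by itself.
E is isolated — a component by itself.
Starting from B we can reach B, C, D. That is one component of size 3.
Starting from A we can reach A, F, H, I, J. That is one component of size 5.
The largest has 5 vertices.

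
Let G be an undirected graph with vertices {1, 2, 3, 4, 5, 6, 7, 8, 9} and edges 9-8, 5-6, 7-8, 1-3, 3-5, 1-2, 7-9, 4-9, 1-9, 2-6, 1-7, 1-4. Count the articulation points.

Removing 1 increases the component count from 1 to 2, so 1 is a cut vertex.
By contrast removing 4 leaves 1 component; it is not a cut vertex. No other vertex is a cut vertex either.

1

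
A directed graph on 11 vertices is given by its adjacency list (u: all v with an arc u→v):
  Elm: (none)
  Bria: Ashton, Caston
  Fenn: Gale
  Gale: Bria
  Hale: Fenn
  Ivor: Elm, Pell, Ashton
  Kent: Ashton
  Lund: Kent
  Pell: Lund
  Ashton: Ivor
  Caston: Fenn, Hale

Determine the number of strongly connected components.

{Ivor, Kent, Lund, Pell, Ashton} are all mutually reachable — one SCC of size 5.
{Bria, Fenn, Gale, Hale, Caston} are all mutually reachable — one SCC of size 5.
{Elm} is an SCC by itself.
That gives 3 strongly connected components.

3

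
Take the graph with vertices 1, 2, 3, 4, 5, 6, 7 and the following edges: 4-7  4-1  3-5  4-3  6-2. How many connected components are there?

2

Starting from 2 we can reach 2, 6. That is one component of size 2.
Starting from 1 we can reach 1, 3, 4, 5, 7. That is one component of size 5.
Total: 2 components.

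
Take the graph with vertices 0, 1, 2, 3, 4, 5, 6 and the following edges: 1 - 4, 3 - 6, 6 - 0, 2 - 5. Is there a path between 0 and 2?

No

The component containing 0 is {0, 3, 6}, and 2 is not in it.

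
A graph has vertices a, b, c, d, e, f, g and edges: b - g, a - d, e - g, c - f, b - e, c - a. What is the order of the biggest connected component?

4

Starting from b we can reach b, e, g. That is one component of size 3.
Starting from a we can reach a, c, d, f. That is one component of size 4.
The largest has 4 vertices.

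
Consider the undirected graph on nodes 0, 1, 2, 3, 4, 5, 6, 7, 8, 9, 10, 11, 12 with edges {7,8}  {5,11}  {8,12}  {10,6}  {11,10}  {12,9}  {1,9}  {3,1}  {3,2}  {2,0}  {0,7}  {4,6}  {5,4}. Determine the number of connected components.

2

Starting from 4 we can reach 4, 5, 6, 10, 11. That is one component of size 5.
Starting from 0 we can reach 0, 1, 2, 3, 7, 8, 9, 12. That is one component of size 8.
Total: 2 components.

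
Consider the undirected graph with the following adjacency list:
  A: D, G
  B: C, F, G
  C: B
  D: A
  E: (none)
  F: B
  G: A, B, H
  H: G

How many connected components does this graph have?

2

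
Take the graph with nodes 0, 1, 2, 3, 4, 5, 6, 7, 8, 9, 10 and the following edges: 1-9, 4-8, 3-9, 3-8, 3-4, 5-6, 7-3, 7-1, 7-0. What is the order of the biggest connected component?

7

2 is isolated — a component by itself.
10 is isolated — a component by itself.
Starting from 5 we can reach 5, 6. That is one component of size 2.
Starting from 0 we can reach 0, 1, 3, 4, 7, 8, 9. That is one component of size 7.
The largest has 7 vertices.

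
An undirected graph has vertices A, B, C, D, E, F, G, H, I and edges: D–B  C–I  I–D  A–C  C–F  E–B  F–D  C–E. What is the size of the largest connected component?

H is isolated — a component by itself.
G is isolated — a component by itself.
Starting from A we can reach A, B, C, D, E, F, I. That is one component of size 7.
The largest has 7 vertices.

7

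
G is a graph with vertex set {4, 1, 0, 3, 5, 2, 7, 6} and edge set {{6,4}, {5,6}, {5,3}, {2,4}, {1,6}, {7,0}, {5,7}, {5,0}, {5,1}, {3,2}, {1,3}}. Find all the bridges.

The edges on the cycle 5-7-0-5 are not bridges since each lies on that cycle.
Every edge lies on some cycle, so there are no bridges.

none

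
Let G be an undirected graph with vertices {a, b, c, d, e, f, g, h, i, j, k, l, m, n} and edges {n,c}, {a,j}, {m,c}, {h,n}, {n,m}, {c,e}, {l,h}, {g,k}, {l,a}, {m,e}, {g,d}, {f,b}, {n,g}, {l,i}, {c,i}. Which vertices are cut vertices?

Removing a increases the component count from 2 to 3, so a is a cut vertex.
Removing g increases the component count from 2 to 4, so g is a cut vertex.
Removing l increases the component count from 2 to 3, so l is a cut vertex.
Likewise n is a cut vertex.
By contrast removing b leaves 2 components; it is not a cut vertex. No other vertex is a cut vertex either.

a, g, l, n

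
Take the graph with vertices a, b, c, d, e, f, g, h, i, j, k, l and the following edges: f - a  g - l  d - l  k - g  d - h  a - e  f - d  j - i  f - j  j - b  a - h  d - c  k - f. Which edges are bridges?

The edges on the cycle k-g-l-d-f-k are not bridges since each lies on that cycle.
But removing b - j disconnects b from j; removing j - i disconnects j from i; removing e - a disconnects e from a; removing j - f disconnects j from f — these are bridges.
In total 5 edges are bridges.

a-e, b-j, c-d, f-j, i-j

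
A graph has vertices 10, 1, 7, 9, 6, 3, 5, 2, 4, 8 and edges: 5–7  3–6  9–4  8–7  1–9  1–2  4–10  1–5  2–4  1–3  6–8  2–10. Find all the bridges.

The edges on the cycle 1-3-6-8-7-5-1 are not bridges since each lies on that cycle.
Every edge lies on some cycle, so there are no bridges.

none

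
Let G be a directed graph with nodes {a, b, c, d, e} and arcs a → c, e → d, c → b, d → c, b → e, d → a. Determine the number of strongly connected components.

{a, b, c, d, e} are all mutually reachable — one SCC of size 5.
That gives 1 strongly connected component.

1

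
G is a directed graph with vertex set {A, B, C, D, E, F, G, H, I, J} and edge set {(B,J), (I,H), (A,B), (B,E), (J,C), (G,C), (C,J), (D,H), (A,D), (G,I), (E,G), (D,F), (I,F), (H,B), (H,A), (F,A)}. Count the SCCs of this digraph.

{A, B, D, E, F, G, H, I} are all mutually reachable — one SCC of size 8.
{C, J} are all mutually reachable — one SCC of size 2.
That gives 2 strongly connected components.

2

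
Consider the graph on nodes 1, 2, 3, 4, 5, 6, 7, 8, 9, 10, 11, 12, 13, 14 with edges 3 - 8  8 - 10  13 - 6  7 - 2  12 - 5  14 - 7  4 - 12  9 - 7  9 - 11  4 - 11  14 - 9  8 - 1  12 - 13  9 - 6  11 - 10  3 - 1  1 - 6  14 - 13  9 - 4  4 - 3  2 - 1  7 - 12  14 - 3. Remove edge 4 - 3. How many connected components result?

4 and 3 are still connected via 4-9-14-3, so the component count stays at 1.

1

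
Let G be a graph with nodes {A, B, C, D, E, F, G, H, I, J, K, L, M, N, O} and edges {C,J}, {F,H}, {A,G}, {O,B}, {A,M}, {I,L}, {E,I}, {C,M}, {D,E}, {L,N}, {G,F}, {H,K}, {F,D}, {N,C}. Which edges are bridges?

The edges on the cycle A-G-F-D-E-I-L-N-C-M-A are not bridges since each lies on that cycle.
But removing O–B disconnects O from B; removing H–K disconnects H from K; removing C–J disconnects C from J; removing F–H disconnects F from H — these are bridges.

B-O, C-J, F-H, H-K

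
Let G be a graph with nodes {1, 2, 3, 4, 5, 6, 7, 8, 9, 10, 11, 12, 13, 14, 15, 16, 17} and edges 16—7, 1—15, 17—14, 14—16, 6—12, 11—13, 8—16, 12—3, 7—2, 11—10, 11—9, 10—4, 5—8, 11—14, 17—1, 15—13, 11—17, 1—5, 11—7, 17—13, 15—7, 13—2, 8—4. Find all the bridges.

The edges on the cycle 11-17-1-15-13-11 are not bridges since each lies on that cycle.
But removing 6—12 disconnects 6 from 12; removing 9—11 disconnects 9 from 11; removing 3—12 disconnects 3 from 12 — these are bridges.

11-9, 12-3, 12-6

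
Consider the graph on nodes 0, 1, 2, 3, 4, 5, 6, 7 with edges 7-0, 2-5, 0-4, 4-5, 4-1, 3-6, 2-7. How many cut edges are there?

2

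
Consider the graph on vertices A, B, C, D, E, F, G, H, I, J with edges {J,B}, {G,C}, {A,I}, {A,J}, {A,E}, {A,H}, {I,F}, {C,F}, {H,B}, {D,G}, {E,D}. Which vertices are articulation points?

Removing A increases the component count from 1 to 2, so A is a cut vertex.
By contrast removing J leaves 1 component; it is not a cut vertex. No other vertex is a cut vertex either.

A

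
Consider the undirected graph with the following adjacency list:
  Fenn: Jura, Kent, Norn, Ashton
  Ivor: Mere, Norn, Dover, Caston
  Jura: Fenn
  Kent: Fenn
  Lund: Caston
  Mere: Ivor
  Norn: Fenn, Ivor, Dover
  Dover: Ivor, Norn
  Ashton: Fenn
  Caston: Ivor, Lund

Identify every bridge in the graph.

Ashton-Fenn, Caston-Ivor, Caston-Lund, Fenn-Jura, Fenn-Kent, Fenn-Norn, Ivor-Mere

The edges on the cycle Norn-Dover-Ivor-Norn are not bridges since each lies on that cycle.
But removing Fenn-Kent disconnects Fenn from Kent; removing Mere-Ivor disconnects Mere from Ivor; removing Lund-Caston disconnects Lund from Caston; removing Ivor-Caston disconnects Ivor from Caston — these are bridges.
In total 7 edges are bridges.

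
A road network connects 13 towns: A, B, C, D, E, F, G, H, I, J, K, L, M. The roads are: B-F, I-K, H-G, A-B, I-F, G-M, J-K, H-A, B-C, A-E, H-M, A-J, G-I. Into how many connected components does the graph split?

D is isolated — a component by itself.
L is isolated — a component by itself.
Starting from A we can reach A, B, C, E, F, G, H, I, J, K, M. That is one component of size 11.
Total: 3 components.

3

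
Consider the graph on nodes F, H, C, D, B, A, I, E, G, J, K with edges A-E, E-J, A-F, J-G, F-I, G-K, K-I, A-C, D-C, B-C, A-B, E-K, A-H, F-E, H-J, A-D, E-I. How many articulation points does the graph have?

1

Removing A increases the component count from 1 to 2, so A is a cut vertex.
By contrast removing C leaves 1 component; it is not a cut vertex. No other vertex is a cut vertex either.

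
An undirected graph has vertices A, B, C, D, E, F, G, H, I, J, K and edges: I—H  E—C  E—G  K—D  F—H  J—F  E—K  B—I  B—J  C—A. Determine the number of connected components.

2

Starting from B we can reach B, F, H, I, J. That is one component of size 5.
Starting from A we can reach A, C, D, E, G, K. That is one component of size 6.
Total: 2 components.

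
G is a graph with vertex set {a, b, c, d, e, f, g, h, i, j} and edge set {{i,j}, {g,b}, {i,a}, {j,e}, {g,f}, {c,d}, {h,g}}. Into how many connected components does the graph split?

Starting from c we can reach c, d. That is one component of size 2.
Starting from b we can reach b, f, g, h. That is one component of size 4.
Starting from a we can reach a, e, i, j. That is one component of size 4.
Total: 3 components.

3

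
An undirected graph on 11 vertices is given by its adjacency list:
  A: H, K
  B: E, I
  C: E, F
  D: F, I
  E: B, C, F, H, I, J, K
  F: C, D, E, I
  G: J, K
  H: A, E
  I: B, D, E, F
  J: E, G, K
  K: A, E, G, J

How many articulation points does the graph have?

Removing E increases the component count from 1 to 2, so E is a cut vertex.
By contrast removing G leaves 1 component; it is not a cut vertex. No other vertex is a cut vertex either.

1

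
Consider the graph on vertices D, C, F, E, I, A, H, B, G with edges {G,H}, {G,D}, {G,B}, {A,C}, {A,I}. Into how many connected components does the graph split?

4

F is isolated — a component by itself.
E is isolated — a component by itself.
Starting from A we can reach A, C, I. That is one component of size 3.
Starting from B we can reach B, D, G, H. That is one component of size 4.
Total: 4 components.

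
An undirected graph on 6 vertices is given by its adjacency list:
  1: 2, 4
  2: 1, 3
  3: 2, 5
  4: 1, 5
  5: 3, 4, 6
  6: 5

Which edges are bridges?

5-6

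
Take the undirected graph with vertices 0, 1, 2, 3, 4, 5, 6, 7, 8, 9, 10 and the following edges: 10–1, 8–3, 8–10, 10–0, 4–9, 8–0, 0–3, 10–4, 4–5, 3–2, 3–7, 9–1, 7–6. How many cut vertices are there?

4

Removing 3 increases the component count from 1 to 3, so 3 is a cut vertex.
Removing 4 increases the component count from 1 to 2, so 4 is a cut vertex.
Removing 7 increases the component count from 1 to 2, so 7 is a cut vertex.
Likewise 10 is a cut vertex.
By contrast removing 0 leaves 1 component; it is not a cut vertex. No other vertex is a cut vertex either.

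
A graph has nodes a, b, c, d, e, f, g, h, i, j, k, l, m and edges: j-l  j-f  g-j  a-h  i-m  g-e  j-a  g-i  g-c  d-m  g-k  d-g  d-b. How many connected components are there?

1

Starting from a we can reach a, b, c, d, e, f, g, h, i, j, k, l, m. That is one component of size 13.
Total: 1 component.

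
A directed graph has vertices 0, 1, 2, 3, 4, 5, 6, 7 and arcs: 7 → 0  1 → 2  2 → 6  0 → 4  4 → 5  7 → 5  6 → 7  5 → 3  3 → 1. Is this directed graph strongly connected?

From 4 we can reach every vertex (0, 1, 2, 3, 4, 5, 6, 7), and every vertex can reach 4 (0, 1, 2, 3, 4, 5, 6, 7). So the whole graph is one strongly connected component.

Yes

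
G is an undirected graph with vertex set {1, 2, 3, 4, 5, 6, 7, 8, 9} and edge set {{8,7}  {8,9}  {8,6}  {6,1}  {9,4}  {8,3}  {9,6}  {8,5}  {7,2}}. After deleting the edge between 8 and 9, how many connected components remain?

8 and 9 are still connected via 8-6-9, so the component count stays at 1.

1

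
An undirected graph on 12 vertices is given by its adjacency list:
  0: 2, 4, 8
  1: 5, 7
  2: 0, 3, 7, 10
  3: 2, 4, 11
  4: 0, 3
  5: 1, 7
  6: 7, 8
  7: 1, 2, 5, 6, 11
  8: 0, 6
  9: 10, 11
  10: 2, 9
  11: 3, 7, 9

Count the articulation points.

1

Removing 7 increases the component count from 1 to 2, so 7 is a cut vertex.
By contrast removing 1 leaves 1 component; it is not a cut vertex. No other vertex is a cut vertex either.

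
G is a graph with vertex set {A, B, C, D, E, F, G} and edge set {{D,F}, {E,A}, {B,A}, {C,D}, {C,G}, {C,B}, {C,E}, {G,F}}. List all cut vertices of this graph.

C

Removing C increases the component count from 1 to 2, so C is a cut vertex.
By contrast removing D leaves 1 component; it is not a cut vertex. No other vertex is a cut vertex either.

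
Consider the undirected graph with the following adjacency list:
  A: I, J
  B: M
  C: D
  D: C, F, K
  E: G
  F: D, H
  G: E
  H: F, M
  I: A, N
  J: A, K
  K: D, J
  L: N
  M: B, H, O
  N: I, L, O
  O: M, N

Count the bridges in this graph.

4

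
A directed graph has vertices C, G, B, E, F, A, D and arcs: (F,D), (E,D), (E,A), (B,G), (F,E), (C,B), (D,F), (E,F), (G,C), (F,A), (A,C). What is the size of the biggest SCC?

3

{B, C, G} are all mutually reachable — one SCC of size 3.
{D, E, F} are all mutually reachable — one SCC of size 3.
{A} is an SCC by itself.
The largest has 3 vertices.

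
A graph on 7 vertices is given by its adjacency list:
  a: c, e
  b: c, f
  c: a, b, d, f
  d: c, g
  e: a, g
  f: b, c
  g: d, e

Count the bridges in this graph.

The edges on the cycle c-f-b-c are not bridges since each lies on that cycle.
Every edge lies on some cycle, so there are no bridges.

0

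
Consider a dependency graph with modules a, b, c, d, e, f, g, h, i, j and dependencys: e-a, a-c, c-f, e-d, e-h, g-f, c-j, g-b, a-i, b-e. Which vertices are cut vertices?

Removing a increases the component count from 1 to 2, so a is a cut vertex.
Removing c increases the component count from 1 to 2, so c is a cut vertex.
Removing e increases the component count from 1 to 3, so e is a cut vertex.
By contrast removing h leaves 1 component; it is not a cut vertex. No other vertex is a cut vertex either.

a, c, e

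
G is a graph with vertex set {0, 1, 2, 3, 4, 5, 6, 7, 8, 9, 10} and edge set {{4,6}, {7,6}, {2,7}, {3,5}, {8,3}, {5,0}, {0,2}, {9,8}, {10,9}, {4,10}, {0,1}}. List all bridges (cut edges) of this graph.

The edges on the cycle 4-10-9-8-3-5-0-2-7-6-4 are not bridges since each lies on that cycle.
But removing 1 - 0 disconnects 1 from 0 — this is a bridge.

0-1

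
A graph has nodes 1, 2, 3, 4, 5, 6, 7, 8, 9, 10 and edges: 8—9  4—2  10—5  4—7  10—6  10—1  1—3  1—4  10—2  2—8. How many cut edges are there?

The edges on the cycle 10-1-4-2-10 are not bridges since each lies on that cycle.
But removing 2—8 disconnects 2 from 8; removing 7—4 disconnects 7 from 4; removing 1—3 disconnects 1 from 3; removing 10—5 disconnects 10 from 5 — these are bridges.
In total 6 edges are bridges.

6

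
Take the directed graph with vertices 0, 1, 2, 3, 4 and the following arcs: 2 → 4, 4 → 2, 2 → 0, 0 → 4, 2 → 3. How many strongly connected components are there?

3

{0, 2, 4} are all mutually reachable — one SCC of size 3.
{3} is an SCC by itself.
{1} is an SCC by itself.
That gives 3 strongly connected components.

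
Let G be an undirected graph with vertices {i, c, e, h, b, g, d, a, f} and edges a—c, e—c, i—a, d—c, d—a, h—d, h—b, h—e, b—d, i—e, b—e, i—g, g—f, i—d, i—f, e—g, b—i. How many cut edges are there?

The edges on the cycle i-e-g-i are not bridges since each lies on that cycle.
Every edge lies on some cycle, so there are no bridges.

0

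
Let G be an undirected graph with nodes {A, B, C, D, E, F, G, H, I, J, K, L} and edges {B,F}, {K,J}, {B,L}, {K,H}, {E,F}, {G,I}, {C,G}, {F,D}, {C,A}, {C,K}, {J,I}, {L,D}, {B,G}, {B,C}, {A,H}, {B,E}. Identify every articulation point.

B

Removing B increases the component count from 1 to 2, so B is a cut vertex.
By contrast removing J leaves 1 component; it is not a cut vertex. No other vertex is a cut vertex either.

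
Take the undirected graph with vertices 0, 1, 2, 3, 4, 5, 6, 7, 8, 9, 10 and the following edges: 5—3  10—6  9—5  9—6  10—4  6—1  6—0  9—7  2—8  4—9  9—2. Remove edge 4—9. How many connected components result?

4 and 9 are still connected via 4-10-6-9, so the component count stays at 1.

1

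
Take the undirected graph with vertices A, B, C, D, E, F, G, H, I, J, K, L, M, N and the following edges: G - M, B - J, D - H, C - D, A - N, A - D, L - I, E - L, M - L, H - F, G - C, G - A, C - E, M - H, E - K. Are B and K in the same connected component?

The component containing B is {B, J}, and K is not in it.

No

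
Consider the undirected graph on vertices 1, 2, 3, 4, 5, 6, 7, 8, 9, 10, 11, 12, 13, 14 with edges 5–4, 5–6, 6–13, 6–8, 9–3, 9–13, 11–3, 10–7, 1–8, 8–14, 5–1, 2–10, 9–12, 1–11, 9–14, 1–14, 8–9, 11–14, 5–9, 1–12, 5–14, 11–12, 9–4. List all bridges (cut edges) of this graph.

10-2, 10-7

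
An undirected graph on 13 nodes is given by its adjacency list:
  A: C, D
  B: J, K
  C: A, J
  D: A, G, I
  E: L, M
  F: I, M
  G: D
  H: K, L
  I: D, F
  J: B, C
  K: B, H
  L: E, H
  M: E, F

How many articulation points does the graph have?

Removing D increases the component count from 1 to 2, so D is a cut vertex.
By contrast removing L leaves 1 component; it is not a cut vertex. No other vertex is a cut vertex either.

1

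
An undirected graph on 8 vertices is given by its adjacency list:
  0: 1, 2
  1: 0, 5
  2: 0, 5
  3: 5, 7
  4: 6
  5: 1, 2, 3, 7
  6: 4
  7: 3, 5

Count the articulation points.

Removing 5 increases the component count from 2 to 3, so 5 is a cut vertex.
By contrast removing 2 leaves 2 components; it is not a cut vertex. No other vertex is a cut vertex either.

1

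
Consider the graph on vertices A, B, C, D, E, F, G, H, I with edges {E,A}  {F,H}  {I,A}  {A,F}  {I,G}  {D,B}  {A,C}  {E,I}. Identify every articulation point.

A, F, I

Removing A increases the component count from 2 to 4, so A is a cut vertex.
Removing F increases the component count from 2 to 3, so F is a cut vertex.
Removing I increases the component count from 2 to 3, so I is a cut vertex.
By contrast removing B leaves 2 components; it is not a cut vertex. No other vertex is a cut vertex either.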